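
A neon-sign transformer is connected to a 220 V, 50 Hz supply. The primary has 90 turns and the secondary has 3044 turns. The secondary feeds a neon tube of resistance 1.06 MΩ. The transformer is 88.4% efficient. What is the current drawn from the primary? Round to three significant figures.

V_s = 220 × 3044/90 = 7440.9 V.
I_s = V_s/R = 7440.9/(1.06×10^6) = 0.0070197 A.
P_out = V_s I_s = 7440.9 × 0.0070197 = 52.233 W.
P_in = P_out/η = 52.233/0.884 = 59.087 W.
I_p = P_in/V_p = 59.087/220 = 0.269 A.

I_p ≈ 0.269 A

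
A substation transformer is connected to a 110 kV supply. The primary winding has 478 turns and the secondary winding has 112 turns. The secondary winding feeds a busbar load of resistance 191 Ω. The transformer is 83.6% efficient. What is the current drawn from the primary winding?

V_s = 110000 × 112/478 = 25774 V.
I_s = V_s/R = 25774/191 = 134.94 A.
P_out = V_s I_s = 25774 × 134.94 = 3.4780×10^6 W.
P_in = P_out/η = 3.4780×10^6/0.836 = 4.1603×10^6 W.
I_p = P_in/V_p = 4.1603×10^6/110000 = 37.8 A.

I_p ≈ 37.8 A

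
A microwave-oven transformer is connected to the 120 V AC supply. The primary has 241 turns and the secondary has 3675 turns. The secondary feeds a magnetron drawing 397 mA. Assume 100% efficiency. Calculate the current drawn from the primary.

For an ideal transformer I_p N_p = I_s N_s, so I_p = 0.397 × 3675/241 = 6.05 A.

I_p ≈ 6.05 A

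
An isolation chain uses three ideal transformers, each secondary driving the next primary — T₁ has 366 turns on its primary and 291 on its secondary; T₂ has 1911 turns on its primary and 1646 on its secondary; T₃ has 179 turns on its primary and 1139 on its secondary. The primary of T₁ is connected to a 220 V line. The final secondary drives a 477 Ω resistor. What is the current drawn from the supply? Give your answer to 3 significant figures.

I_supply ≈ 8.76 A

After T₁: V = 220.00 × 291/366 = 174.92 V.
After T₂: V = 174.92 × 1646/1911 = 150.66 V.
After T₃: V = 150.66 × 1139/179 = 958.68 V.
I_load = 958.68/477 = 2.0098 A, so P_out = 958.68 × 2.0098 = 1926.8 W.
All ideal ⇒ P_in = P_out, so I_supply = 1926.8/220 = 8.76 A.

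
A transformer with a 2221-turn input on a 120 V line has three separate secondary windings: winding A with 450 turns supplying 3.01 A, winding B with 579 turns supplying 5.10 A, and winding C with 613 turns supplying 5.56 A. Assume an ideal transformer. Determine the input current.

I_in ≈ 3.47 A

V_A = 120 × 450/2221 = 24.313 V; V_B = 120 × 579/2221 = 31.283 V; V_C = 120 × 613/2221 = 33.120 V.
P_out = V_A I_A + V_B I_B + V_C I_C = 24.313×3.01 + 31.283×5.10 + 33.120×5.56 = 73.183 + 159.54 + 184.15 = 416.88 W.
Ideal ⇒ P_in = P_out, so I_in = P_out/V_in = 416.88/120 = 3.47 A.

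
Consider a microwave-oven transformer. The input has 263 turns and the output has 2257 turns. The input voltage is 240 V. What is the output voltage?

V_out ≈ 2060 V

V_out/V_in = N_out/N_in, so V_out = 240 × 2257/263 = 2060 V.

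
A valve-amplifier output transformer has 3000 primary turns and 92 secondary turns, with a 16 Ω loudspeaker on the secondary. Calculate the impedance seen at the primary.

Z_p ≈ 17000 Ω

Z_p = (N_p/N_s)² × Z_s = (3000/92)² × 16 = 17000 Ω.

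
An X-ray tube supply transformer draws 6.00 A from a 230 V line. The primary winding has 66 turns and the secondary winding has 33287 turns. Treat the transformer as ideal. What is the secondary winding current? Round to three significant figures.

I_s ≈ 0.0119 A

I_s/I_p = N_p/N_s, so I_s = 6.00 × 66/33287 = 0.0119 A.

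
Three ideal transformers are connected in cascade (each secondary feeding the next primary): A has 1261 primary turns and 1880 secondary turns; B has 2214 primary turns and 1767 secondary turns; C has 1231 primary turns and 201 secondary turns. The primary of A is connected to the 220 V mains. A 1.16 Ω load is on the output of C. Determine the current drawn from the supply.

Secondary of A: V = 220.00 × 1880/1261 = 327.99 V.
Secondary of B: V = 327.99 × 1767/2214 = 261.77 V.
Secondary of C: V = 261.77 × 201/1231 = 42.743 V.
I_load = 42.743/1.16 = 36.847 A, so P_out = 42.743 × 36.847 = 1575.0 W.
All ideal ⇒ P_in = P_out, so I_supply = 1575.0/220 = 7.16 A.

I_supply ≈ 7.16 A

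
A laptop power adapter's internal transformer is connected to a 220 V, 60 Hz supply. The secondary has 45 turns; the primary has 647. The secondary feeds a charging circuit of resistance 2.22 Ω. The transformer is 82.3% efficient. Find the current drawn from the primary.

I_p ≈ 0.582 A

V_s = 220 × 45/647 = 15.301 V.
I_s = V_s/R = 15.301/2.22 = 6.8925 A.
P_out = V_s I_s = 15.301 × 6.8925 = 105.47 W.
P_in = P_out/η = 105.47/0.823 = 128.15 W.
I_p = P_in/V_p = 128.15/220 = 0.582 A.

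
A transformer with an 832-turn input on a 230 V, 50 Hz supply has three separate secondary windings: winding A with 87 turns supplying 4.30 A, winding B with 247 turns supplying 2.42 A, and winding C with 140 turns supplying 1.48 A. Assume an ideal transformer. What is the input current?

I_in ≈ 1.42 A

V_A = 230 × 87/832 = 24.050 V; V_B = 230 × 247/832 = 68.281 V; V_C = 230 × 140/832 = 38.702 V.
P_out = V_A I_A + V_B I_B + V_C I_C = 24.050×4.30 + 68.281×2.42 + 38.702×1.48 = 103.42 + 165.24 + 57.279 = 325.94 W.
Ideal ⇒ P_in = P_out, so I_in = P_out/V_in = 325.94/230 = 1.42 A.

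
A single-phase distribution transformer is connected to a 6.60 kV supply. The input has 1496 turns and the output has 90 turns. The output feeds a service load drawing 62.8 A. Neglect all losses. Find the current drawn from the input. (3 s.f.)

For an ideal transformer I_in N_in = I_out N_out, so I_in = 62.8 × 90/1496 = 3.78 A.

I_in ≈ 3.78 A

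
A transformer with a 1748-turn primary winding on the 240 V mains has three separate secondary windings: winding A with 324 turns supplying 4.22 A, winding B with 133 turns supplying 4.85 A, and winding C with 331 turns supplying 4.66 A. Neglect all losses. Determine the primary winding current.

I_p ≈ 2.03 A

V_A = 240 × 324/1748 = 44.485 V; V_B = 240 × 133/1748 = 18.261 V; V_C = 240 × 331/1748 = 45.446 V.
P_out = V_A I_A + V_B I_B + V_C I_C = 44.485×4.22 + 18.261×4.85 + 45.446×4.66 = 187.73 + 88.565 + 211.78 = 488.07 W.
Ideal ⇒ P_in = P_out, so I_p = P_out/V_p = 488.07/240 = 2.03 A.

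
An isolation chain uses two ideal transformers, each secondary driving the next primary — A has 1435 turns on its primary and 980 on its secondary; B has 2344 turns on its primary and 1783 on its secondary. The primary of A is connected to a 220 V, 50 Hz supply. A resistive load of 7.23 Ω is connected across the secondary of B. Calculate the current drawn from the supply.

I_supply ≈ 8.21 A

Secondary of A: V = 220.00 × 980/1435 = 150.24 V.
Secondary of B: V = 150.24 × 1783/2344 = 114.29 V.
I_load = 114.29/7.23 = 15.807 A, so P_out = 114.29 × 15.807 = 1806.5 W.
All ideal ⇒ P_in = P_out, so I_supply = 1806.5/220 = 8.21 A.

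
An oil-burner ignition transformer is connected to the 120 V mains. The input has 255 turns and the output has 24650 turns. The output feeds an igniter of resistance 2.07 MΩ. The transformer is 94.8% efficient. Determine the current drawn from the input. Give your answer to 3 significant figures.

I_in ≈ 0.571 A

V_out = 120 × 24650/255 = 11600 V.
I_out = V_out/R = 11600/(2.07×10^6) = 0.0056039 A.
P_out = V_out I_out = 11600 × 0.0056039 = 65.005 W.
P_in = P_out/η = 65.005/0.948 = 68.570 W.
I_in = P_in/V_in = 68.570/120 = 0.571 A.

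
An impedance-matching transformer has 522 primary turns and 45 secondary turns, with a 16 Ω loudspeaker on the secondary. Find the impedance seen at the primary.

Z_p = (N_p/N_s)² × Z_s = (522/45)² × 16 = 2150 Ω.

Z_p ≈ 2150 Ω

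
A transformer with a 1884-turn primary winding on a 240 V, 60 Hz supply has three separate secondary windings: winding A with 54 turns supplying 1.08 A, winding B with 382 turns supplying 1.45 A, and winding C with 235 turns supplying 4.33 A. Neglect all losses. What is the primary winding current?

I_p ≈ 0.865 A

V_A = 240 × 54/1884 = 6.8790 V; V_B = 240 × 382/1884 = 48.662 V; V_C = 240 × 235/1884 = 29.936 V.
P_out = V_A I_A + V_B I_B + V_C I_C = 6.8790×1.08 + 48.662×1.45 + 29.936×4.33 = 7.4293 + 70.561 + 129.62 = 207.61 W.
Ideal ⇒ P_in = P_out, so I_p = P_out/V_p = 207.61/240 = 0.865 A.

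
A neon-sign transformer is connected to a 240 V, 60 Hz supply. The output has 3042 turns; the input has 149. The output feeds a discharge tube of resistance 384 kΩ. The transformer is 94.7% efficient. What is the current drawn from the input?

I_in ≈ 0.275 A

V_out = 240 × 3042/149 = 4899.9 V.
I_out = V_out/R = 4899.9/384000 = 0.012760 A.
P_out = V_out I_out = 4899.9 × 0.012760 = 62.523 W.
P_in = P_out/η = 62.523/0.947 = 66.022 W.
I_in = P_in/V_in = 66.022/240 = 0.275 A.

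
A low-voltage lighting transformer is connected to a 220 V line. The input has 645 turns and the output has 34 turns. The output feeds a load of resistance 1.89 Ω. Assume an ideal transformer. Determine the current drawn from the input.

V_out = V_in × N_out/N_in = 220 × 34/645 = 11.597 V.
I_out = V_out/R = 11.597/1.89 = 6.1359 A.
For an ideal transformer I_in N_in = I_out N_out, so I_in = 6.1359 × 34/645 = 0.323 A.

I_in ≈ 0.323 A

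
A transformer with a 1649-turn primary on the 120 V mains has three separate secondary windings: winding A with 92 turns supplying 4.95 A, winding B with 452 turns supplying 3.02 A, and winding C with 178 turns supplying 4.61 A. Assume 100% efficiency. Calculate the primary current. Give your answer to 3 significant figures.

I_p ≈ 1.60 A

V_A = 120 × 92/1649 = 6.6950 V; V_B = 120 × 452/1649 = 32.893 V; V_C = 120 × 178/1649 = 12.953 V.
P_out = V_A I_A + V_B I_B + V_C I_C = 6.6950×4.95 + 32.893×3.02 + 12.953×4.61 = 33.140 + 99.336 + 59.715 = 192.19 W.
Ideal ⇒ P_in = P_out, so I_p = P_out/V_p = 192.19/120 = 1.60 A.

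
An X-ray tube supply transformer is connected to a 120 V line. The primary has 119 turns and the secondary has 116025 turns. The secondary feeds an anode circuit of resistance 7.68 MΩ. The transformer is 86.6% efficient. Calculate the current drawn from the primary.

V_s = 120 × 116025/119 = 117000 V.
I_s = V_s/R = 117000/(7.68×10^6) = 0.015234 A.
P_out = V_s I_s = 117000 × 0.015234 = 1782.4 W.
P_in = P_out/η = 1782.4/0.866 = 2058.2 W.
I_p = P_in/V_p = 2058.2/120 = 17.2 A.

I_p ≈ 17.2 A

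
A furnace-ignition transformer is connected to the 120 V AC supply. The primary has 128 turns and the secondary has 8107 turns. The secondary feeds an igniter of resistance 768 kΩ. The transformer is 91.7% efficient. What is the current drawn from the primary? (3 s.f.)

I_p ≈ 0.684 A

V_s = 120 × 8107/128 = 7600.3 V.
I_s = V_s/R = 7600.3/768000 = 0.0098962 A.
P_out = V_s I_s = 7600.3 × 0.0098962 = 75.215 W.
P_in = P_out/η = 75.215/0.917 = 82.022 W.
I_p = P_in/V_p = 82.022/120 = 0.684 A.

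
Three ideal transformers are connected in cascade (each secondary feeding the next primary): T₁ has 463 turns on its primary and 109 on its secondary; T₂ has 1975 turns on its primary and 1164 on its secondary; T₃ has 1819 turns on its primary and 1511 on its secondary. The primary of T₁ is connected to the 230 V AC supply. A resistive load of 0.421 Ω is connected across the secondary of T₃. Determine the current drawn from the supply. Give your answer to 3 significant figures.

I_supply ≈ 7.26 A

Secondary of T₁: V = 230.00 × 109/463 = 54.147 V.
Secondary of T₂: V = 54.147 × 1164/1975 = 31.912 V.
Secondary of T₃: V = 31.912 × 1511/1819 = 26.509 V.
I_load = 26.509/0.421 = 62.966 A, so P_out = 26.509 × 62.966 = 1669.2 W.
All ideal ⇒ P_in = P_out, so I_supply = 1669.2/230 = 7.26 A.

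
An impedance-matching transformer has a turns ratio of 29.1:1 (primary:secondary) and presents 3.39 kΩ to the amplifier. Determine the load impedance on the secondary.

Z_s ≈ 4.00 Ω

Z_s = Z_p/(N_p/N_s)² = 3390/29.1² = 4.00 Ω.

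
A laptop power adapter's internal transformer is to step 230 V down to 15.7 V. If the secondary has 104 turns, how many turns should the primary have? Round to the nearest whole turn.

N_p/N_s = V_p/V_s, so N_p = 104 × 230/15.7 = 1523.6 ≈ 1524 turns.

N_p = 1524 turns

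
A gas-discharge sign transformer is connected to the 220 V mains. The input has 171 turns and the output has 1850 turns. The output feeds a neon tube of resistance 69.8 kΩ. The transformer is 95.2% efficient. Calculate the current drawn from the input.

V_out = 220 × 1850/171 = 2380.1 V.
I_out = V_out/R = 2380.1/69800 = 0.034099 A.
P_out = V_out I_out = 2380.1 × 0.034099 = 81.160 W.
P_in = P_out/η = 81.160/0.952 = 85.252 W.
I_in = P_in/V_in = 85.252/220 = 0.388 A.

I_in ≈ 0.388 A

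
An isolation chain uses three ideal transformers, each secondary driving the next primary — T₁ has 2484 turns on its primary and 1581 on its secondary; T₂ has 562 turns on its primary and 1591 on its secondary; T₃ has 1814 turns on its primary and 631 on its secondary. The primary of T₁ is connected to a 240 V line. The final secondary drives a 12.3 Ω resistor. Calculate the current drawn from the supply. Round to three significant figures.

I_supply ≈ 7.67 A

After T₁: V = 240.00 × 1581/2484 = 152.75 V.
After T₂: V = 152.75 × 1591/562 = 432.44 V.
After T₃: V = 432.44 × 631/1814 = 150.42 V.
I_load = 150.42/12.3 = 12.230 A, so P_out = 150.42 × 12.230 = 1839.6 W.
All ideal ⇒ P_in = P_out, so I_supply = 1839.6/240 = 7.67 A.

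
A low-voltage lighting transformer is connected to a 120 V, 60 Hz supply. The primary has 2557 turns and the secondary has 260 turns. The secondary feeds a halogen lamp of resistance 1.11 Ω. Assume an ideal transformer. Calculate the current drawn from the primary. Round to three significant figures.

V_s = V_p × N_s/N_p = 120 × 260/2557 = 12.202 V.
I_s = V_s/R = 12.202/1.11 = 10.993 A.
For an ideal transformer I_p N_p = I_s N_s, so I_p = 10.993 × 260/2557 = 1.12 A.

I_p ≈ 1.12 A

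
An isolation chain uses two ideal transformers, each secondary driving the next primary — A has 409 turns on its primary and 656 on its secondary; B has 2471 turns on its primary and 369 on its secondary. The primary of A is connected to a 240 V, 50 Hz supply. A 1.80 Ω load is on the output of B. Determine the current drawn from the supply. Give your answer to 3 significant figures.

I_supply ≈ 7.65 A

After A: V = 240.00 × 656/409 = 384.94 V.
After B: V = 384.94 × 369/2471 = 57.484 V.
I_load = 57.484/1.80 = 31.935 A, so P_out = 57.484 × 31.935 = 1835.8 W.
All ideal ⇒ P_in = P_out, so I_supply = 1835.8/240 = 7.65 A.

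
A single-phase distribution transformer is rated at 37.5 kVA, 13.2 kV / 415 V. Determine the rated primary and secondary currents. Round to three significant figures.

I_p = S/V_p = 37500/13200 = 2.84 A.
I_s = S/V_s = 37500/415 = 90.4 A.

I_p ≈ 2.84 A, I_s ≈ 90.4 A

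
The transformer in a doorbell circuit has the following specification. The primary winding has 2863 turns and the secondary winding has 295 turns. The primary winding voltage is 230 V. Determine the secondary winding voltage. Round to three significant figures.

V_s/V_p = N_s/N_p, so V_s = 230 × 295/2863 = 23.7 V.

V_s ≈ 23.7 V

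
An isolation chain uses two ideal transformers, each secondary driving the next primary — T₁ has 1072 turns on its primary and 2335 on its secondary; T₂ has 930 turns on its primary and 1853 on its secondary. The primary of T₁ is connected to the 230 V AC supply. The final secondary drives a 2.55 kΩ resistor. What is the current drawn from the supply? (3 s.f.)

After T₁: V = 230.00 × 2335/1072 = 500.98 V.
After T₂: V = 500.98 × 1853/930 = 998.19 V.
I_load = 998.19/2550 = 0.39145 A, so P_out = 998.19 × 0.39145 = 390.74 W.
All ideal ⇒ P_in = P_out, so I_supply = 390.74/230 = 1.70 A.

I_supply ≈ 1.70 A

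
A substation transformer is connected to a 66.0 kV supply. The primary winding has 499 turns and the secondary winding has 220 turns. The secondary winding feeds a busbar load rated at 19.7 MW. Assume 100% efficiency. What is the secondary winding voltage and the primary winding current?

V_s ≈ 29100 V, I_p ≈ 298 A

V_s = V_p × N_s/N_p = 66000 × 220/499 = 29098 V.
I_s = P/V_s = 1.97×10^7/29098 = 677.02 A.
I_p = I_s × N_s/N_p = 677.02 × 220/499 = 298 A.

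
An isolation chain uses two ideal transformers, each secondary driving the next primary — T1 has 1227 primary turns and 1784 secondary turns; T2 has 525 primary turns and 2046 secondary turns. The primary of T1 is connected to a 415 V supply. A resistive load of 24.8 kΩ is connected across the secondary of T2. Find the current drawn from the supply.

I_supply ≈ 0.537 A

Secondary of T1: V = 415.00 × 1784/1227 = 603.39 V.
Secondary of T2: V = 603.39 × 2046/525 = 2351.5 V.
I_load = 2351.5/24800 = 0.094818 A, so P_out = 2351.5 × 0.094818 = 222.97 W.
All ideal ⇒ P_in = P_out, so I_supply = 222.97/415 = 0.537 A.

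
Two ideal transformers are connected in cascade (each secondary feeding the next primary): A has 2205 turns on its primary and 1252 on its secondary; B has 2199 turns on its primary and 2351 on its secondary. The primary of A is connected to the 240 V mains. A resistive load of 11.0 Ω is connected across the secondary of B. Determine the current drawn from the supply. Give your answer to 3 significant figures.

I_supply ≈ 8.04 A

After A: V = 240.00 × 1252/2205 = 136.27 V.
After B: V = 136.27 × 2351/2199 = 145.69 V.
I_load = 145.69/11.0 = 13.245 A, so P_out = 145.69 × 13.245 = 1929.6 W.
All ideal ⇒ P_in = P_out, so I_supply = 1929.6/240 = 8.04 A.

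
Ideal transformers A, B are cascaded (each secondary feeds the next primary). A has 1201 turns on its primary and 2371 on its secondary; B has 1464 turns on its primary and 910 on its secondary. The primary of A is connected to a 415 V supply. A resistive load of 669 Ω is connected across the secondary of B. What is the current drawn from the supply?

I_supply ≈ 0.934 A

After A: V = 415.00 × 2371/1201 = 819.29 V.
After B: V = 819.29 × 910/1464 = 509.26 V.
I_load = 509.26/669 = 0.76122 A, so P_out = 509.26 × 0.76122 = 387.66 W.
All ideal ⇒ P_in = P_out, so I_supply = 387.66/415 = 0.934 A.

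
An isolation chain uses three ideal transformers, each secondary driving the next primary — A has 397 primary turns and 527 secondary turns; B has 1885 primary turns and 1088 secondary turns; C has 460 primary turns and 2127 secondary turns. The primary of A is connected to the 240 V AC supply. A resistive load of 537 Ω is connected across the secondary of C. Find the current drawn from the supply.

I_supply ≈ 5.61 A

Secondary of A: V = 240.00 × 527/397 = 318.59 V.
Secondary of B: V = 318.59 × 1088/1885 = 183.89 V.
Secondary of C: V = 183.89 × 2127/460 = 850.27 V.
I_load = 850.27/537 = 1.5834 A, so P_out = 850.27 × 1.5834 = 1346.3 W.
All ideal ⇒ P_in = P_out, so I_supply = 1346.3/240 = 5.61 A.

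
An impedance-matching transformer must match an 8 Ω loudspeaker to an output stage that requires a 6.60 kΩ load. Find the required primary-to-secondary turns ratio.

Z_p/Z_s = (N_p/N_s)², so N_p/N_s = √(6600/8) = √825 = 28.7.

N_p/N_s ≈ 28.7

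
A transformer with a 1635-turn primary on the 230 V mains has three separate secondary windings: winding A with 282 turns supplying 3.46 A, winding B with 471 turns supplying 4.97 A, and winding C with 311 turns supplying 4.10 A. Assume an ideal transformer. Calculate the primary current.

V_A = 230 × 282/1635 = 39.670 V; V_B = 230 × 471/1635 = 66.257 V; V_C = 230 × 311/1635 = 43.749 V.
P_out = V_A I_A + V_B I_B + V_C I_C = 39.670×3.46 + 66.257×4.97 + 43.749×4.10 = 137.26 + 329.30 + 179.37 = 645.93 W.
Ideal ⇒ P_in = P_out, so I_p = P_out/V_p = 645.93/230 = 2.81 A.

I_p ≈ 2.81 A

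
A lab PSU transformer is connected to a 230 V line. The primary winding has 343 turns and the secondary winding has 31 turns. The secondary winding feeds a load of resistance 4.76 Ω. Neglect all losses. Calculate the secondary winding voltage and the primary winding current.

V_s ≈ 20.8 V, I_p ≈ 0.395 A

V_s = V_p × N_s/N_p = 230 × 31/343 = 20.787 V.
I_s = V_s/R = 20.787/4.76 = 4.3671 A.
I_p = I_s × N_s/N_p = 4.3671 × 31/343 = 0.395 A.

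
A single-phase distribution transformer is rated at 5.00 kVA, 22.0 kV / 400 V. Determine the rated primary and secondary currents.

I_p = S/V_p = 5000/22000 = 0.227 A.
I_s = S/V_s = 5000/400 = 12.5 A.

I_p ≈ 0.227 A, I_s ≈ 12.5 A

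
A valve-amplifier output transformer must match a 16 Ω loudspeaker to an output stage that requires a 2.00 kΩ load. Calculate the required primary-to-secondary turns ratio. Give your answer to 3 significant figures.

N_p/N_s ≈ 11.2

Z_p/Z_s = (N_p/N_s)², so N_p/N_s = √(2000/16) = √125 = 11.2.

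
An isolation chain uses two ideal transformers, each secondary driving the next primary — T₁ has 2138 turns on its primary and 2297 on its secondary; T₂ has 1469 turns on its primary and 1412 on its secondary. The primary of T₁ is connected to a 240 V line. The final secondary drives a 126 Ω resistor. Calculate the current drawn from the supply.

I_supply ≈ 2.03 A

After T₁: V = 240.00 × 2297/2138 = 257.85 V.
After T₂: V = 257.85 × 1412/1469 = 247.84 V.
I_load = 247.84/126 = 1.9670 A, so P_out = 247.84 × 1.9670 = 487.51 W.
All ideal ⇒ P_in = P_out, so I_supply = 487.51/240 = 2.03 A.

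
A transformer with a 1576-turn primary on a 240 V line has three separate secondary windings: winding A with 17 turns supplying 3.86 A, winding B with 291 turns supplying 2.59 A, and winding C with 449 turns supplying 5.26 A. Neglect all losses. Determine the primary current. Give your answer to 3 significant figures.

I_p ≈ 2.02 A

V_A = 240 × 17/1576 = 2.5888 V; V_B = 240 × 291/1576 = 44.315 V; V_C = 240 × 449/1576 = 68.376 V.
P_out = V_A I_A + V_B I_B + V_C I_C = 2.5888×3.86 + 44.315×2.59 + 68.376×5.26 = 9.9929 + 114.78 + 359.66 = 484.42 W.
Ideal ⇒ P_in = P_out, so I_p = P_out/V_p = 484.42/240 = 2.02 A.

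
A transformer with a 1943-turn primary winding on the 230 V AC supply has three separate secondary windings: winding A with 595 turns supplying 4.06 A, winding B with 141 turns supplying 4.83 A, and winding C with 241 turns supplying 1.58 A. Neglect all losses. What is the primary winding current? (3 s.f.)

I_p ≈ 1.79 A

V_A = 230 × 595/1943 = 70.432 V; V_B = 230 × 141/1943 = 16.691 V; V_C = 230 × 241/1943 = 28.528 V.
P_out = V_A I_A + V_B I_B + V_C I_C = 70.432×4.06 + 16.691×4.83 + 28.528×1.58 = 285.96 + 80.616 + 45.074 = 411.65 W.
Ideal ⇒ P_in = P_out, so I_p = P_out/V_p = 411.65/230 = 1.79 A.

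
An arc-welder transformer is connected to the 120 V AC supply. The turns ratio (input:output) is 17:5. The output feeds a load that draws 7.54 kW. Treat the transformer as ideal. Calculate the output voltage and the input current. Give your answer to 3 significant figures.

V_out = V_in × N_out/N_in = 120 × 5/17 = 35.294 V.
I_out = P/V_out = 7540/35.294 = 213.63 A.
I_in = I_out × N_out/N_in = 213.63 × 5/17 = 62.8 A.

V_out ≈ 35.3 V, I_in ≈ 62.8 A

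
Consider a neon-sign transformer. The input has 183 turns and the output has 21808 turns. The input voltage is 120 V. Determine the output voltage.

V_out/V_in = N_out/N_in, so V_out = 120 × 21808/183 = 14300 V.

V_out ≈ 14300 V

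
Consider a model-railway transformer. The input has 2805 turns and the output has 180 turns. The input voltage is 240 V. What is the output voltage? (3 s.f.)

V_out/V_in = N_out/N_in, so V_out = 240 × 180/2805 = 15.4 V.

V_out ≈ 15.4 V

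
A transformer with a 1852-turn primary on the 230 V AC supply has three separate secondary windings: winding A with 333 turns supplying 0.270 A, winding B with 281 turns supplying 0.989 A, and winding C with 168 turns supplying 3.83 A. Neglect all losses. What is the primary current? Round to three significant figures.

V_A = 230 × 333/1852 = 41.355 V; V_B = 230 × 281/1852 = 34.897 V; V_C = 230 × 168/1852 = 20.864 V.
P_out = V_A I_A + V_B I_B + V_C I_C = 41.355×0.270 + 34.897×0.989 + 20.864×3.83 = 11.166 + 34.514 + 79.909 = 125.59 W.
Ideal ⇒ P_in = P_out, so I_p = P_out/V_p = 125.59/230 = 0.546 A.

I_p ≈ 0.546 A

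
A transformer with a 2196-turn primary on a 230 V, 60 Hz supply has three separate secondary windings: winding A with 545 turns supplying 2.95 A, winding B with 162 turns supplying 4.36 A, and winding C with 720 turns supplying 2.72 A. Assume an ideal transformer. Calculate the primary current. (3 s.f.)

I_p ≈ 1.95 A

V_A = 230 × 545/2196 = 57.081 V; V_B = 230 × 162/2196 = 16.967 V; V_C = 230 × 720/2196 = 75.410 V.
P_out = V_A I_A + V_B I_B + V_C I_C = 57.081×2.95 + 16.967×4.36 + 75.410×2.72 = 168.39 + 73.977 + 205.11 = 447.48 W.
Ideal ⇒ P_in = P_out, so I_p = P_out/V_p = 447.48/230 = 1.95 A.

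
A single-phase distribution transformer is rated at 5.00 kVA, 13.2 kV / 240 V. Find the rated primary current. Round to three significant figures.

I_p ≈ 0.379 A

I_p = S/V_p = 5000/13200 = 0.379 A.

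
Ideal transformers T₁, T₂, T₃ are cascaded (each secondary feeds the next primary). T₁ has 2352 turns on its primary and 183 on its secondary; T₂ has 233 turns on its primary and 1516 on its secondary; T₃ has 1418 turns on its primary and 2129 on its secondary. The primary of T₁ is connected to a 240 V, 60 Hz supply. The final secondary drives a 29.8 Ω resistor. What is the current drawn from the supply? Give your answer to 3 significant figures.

I_supply ≈ 4.65 A

After T₁: V = 240.00 × 183/2352 = 18.673 V.
After T₂: V = 18.673 × 1516/233 = 121.50 V.
After T₃: V = 121.50 × 2129/1418 = 182.42 V.
I_load = 182.42/29.8 = 6.1214 A, so P_out = 182.42 × 6.1214 = 1116.7 W.
All ideal ⇒ P_in = P_out, so I_supply = 1116.7/240 = 4.65 A.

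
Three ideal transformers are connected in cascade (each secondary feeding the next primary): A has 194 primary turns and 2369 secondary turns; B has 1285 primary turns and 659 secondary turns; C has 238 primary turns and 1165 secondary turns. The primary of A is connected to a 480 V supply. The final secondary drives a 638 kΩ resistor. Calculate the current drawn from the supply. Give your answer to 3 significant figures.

I_supply ≈ 0.707 A

Secondary of A: V = 480.00 × 2369/194 = 5861.4 V.
Secondary of B: V = 5861.4 × 659/1285 = 3006.0 V.
Secondary of C: V = 3006.0 × 1165/238 = 14714 V.
I_load = 14714/638000 = 0.023063 A, so P_out = 14714 × 0.023063 = 339.35 W.
All ideal ⇒ P_in = P_out, so I_supply = 339.35/480 = 0.707 A.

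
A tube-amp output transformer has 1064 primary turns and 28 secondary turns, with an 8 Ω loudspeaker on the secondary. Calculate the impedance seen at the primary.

Z_p ≈ 11600 Ω

Z_p = (N_p/N_s)² × Z_s = (1064/28)² × 8 = 11600 Ω.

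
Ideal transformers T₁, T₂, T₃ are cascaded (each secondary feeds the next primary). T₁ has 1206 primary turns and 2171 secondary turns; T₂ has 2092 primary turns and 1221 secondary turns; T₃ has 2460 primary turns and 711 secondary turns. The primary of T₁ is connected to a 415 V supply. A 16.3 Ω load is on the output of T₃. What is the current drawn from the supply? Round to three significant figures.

I_supply ≈ 2.35 A

After T₁: V = 415.00 × 2171/1206 = 747.07 V.
After T₂: V = 747.07 × 1221/2092 = 436.03 V.
After T₃: V = 436.03 × 711/2460 = 126.02 V.
I_load = 126.02/16.3 = 7.7315 A, so P_out = 126.02 × 7.7315 = 974.34 W.
All ideal ⇒ P_in = P_out, so I_supply = 974.34/415 = 2.35 A.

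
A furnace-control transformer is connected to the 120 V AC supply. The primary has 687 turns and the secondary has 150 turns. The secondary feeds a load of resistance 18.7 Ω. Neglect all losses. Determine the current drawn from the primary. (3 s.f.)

V_s = V_p × N_s/N_p = 120 × 150/687 = 26.201 V.
I_s = V_s/R = 26.201/18.7 = 1.4011 A.
For an ideal transformer I_p N_p = I_s N_s, so I_p = 1.4011 × 150/687 = 0.306 A.

I_p ≈ 0.306 A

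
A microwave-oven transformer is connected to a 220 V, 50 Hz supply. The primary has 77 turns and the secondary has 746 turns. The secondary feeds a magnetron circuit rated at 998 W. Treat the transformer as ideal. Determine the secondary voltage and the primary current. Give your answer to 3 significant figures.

V_s ≈ 2130 V, I_p ≈ 4.54 A

V_s = V_p × N_s/N_p = 220 × 746/77 = 2131.4 V.
I_s = P/V_s = 998/2131.4 = 0.46823 A.
I_p = I_s × N_s/N_p = 0.46823 × 746/77 = 4.54 A.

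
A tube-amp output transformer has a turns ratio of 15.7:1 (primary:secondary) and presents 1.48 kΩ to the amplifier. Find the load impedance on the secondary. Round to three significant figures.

Z_s ≈ 6.00 Ω

Z_s = Z_p/(N_p/N_s)² = 1480/15.7² = 6.00 Ω.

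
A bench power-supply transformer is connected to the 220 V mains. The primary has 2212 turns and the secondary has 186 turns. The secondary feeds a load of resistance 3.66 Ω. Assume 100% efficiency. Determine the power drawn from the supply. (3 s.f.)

V_s = V_p × N_s/N_p = 220 × 186/2212 = 18.499 V.
I_s = V_s/R = 18.499/3.66 = 5.0544 A.
I_p = I_s × N_s/N_p = 5.0544 × 186/2212 = 0.42501 A.
P = V_p I_p = 220 × 0.42501 = 93.5 W.

P ≈ 93.5 W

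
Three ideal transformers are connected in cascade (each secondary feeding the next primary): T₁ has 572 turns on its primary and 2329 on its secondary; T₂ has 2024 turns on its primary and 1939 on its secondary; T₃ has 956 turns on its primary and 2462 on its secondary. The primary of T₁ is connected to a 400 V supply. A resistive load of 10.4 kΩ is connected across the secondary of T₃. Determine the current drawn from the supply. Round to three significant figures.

After T₁: V = 400.00 × 2329/572 = 1628.7 V.
After T₂: V = 1628.7 × 1939/2024 = 1560.3 V.
After T₃: V = 1560.3 × 2462/956 = 4018.2 V.
I_load = 4018.2/10400 = 0.38636 A, so P_out = 4018.2 × 0.38636 = 1552.5 W.
All ideal ⇒ P_in = P_out, so I_supply = 1552.5/400 = 3.88 A.

I_supply ≈ 3.88 A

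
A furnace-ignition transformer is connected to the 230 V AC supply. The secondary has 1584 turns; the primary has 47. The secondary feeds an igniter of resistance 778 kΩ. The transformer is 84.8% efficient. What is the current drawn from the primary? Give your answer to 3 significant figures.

V_s = 230 × 1584/47 = 7751.5 V.
I_s = V_s/R = 7751.5/778000 = 0.0099634 A.
P_out = V_s I_s = 7751.5 × 0.0099634 = 77.231 W.
P_in = P_out/η = 77.231/0.848 = 91.074 W.
I_p = P_in/V_p = 91.074/230 = 0.396 A.

I_p ≈ 0.396 A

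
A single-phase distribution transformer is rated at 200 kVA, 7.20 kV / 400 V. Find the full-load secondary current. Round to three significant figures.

I_s ≈ 500 A

I_s = S/V_s = 200000/400 = 500 A.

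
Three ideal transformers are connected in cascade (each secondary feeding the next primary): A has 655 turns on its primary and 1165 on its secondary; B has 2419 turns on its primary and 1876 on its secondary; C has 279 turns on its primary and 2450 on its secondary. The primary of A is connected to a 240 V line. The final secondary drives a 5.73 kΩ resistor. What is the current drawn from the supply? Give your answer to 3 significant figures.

Secondary of A: V = 240.00 × 1165/655 = 426.87 V.
Secondary of B: V = 426.87 × 1876/2419 = 331.05 V.
Secondary of C: V = 331.05 × 2450/279 = 2907.1 V.
I_load = 2907.1/5730 = 0.50734 A, so P_out = 2907.1 × 0.50734 = 1474.9 W.
All ideal ⇒ P_in = P_out, so I_supply = 1474.9/240 = 6.15 A.

I_supply ≈ 6.15 A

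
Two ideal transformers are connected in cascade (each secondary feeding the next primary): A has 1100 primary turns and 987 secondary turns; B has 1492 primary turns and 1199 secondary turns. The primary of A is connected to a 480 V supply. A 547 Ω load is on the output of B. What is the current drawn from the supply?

After A: V = 480.00 × 987/1100 = 430.69 V.
After B: V = 430.69 × 1199/1492 = 346.11 V.
I_load = 346.11/547 = 0.63275 A, so P_out = 346.11 × 0.63275 = 219.00 W.
All ideal ⇒ P_in = P_out, so I_supply = 219.00/480 = 0.456 A.

I_supply ≈ 0.456 A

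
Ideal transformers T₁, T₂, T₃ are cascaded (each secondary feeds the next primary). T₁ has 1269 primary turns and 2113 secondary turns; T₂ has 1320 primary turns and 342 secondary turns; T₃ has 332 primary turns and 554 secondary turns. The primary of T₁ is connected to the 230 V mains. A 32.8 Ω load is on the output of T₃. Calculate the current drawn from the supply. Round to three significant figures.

I_supply ≈ 3.63 A

Secondary of T₁: V = 230.00 × 2113/1269 = 382.97 V.
Secondary of T₂: V = 382.97 × 342/1320 = 99.224 V.
Secondary of T₃: V = 99.224 × 554/332 = 165.57 V.
I_load = 165.57/32.8 = 5.0480 A, so P_out = 165.57 × 5.0480 = 835.81 W.
All ideal ⇒ P_in = P_out, so I_supply = 835.81/230 = 3.63 A.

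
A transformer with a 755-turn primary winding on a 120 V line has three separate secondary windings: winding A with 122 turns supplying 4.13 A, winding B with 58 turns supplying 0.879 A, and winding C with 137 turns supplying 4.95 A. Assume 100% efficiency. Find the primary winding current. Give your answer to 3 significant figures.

V_A = 120 × 122/755 = 19.391 V; V_B = 120 × 58/755 = 9.2185 V; V_C = 120 × 137/755 = 21.775 V.
P_out = V_A I_A + V_B I_B + V_C I_C = 19.391×4.13 + 9.2185×0.879 + 21.775×4.95 = 80.084 + 8.1031 + 107.79 = 195.97 W.
Ideal ⇒ P_in = P_out, so I_p = P_out/V_p = 195.97/120 = 1.63 A.

I_p ≈ 1.63 A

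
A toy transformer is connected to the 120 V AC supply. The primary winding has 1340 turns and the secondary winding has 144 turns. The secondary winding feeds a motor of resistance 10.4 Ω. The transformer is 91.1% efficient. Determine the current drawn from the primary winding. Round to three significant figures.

I_p ≈ 0.146 A

V_s = 120 × 144/1340 = 12.896 V.
I_s = V_s/R = 12.896/10.4 = 1.2400 A.
P_out = V_s I_s = 12.896 × 1.2400 = 15.990 W.
P_in = P_out/η = 15.990/0.911 = 17.552 W.
I_p = P_in/V_p = 17.552/120 = 0.146 A.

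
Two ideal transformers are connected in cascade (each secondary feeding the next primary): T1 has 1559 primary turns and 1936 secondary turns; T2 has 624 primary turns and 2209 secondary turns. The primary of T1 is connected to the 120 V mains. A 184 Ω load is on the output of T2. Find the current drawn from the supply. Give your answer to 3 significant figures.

I_supply ≈ 12.6 A

Secondary of T1: V = 120.00 × 1936/1559 = 149.02 V.
Secondary of T2: V = 149.02 × 2209/624 = 527.54 V.
I_load = 527.54/184 = 2.8670 A, so P_out = 527.54 × 2.8670 = 1512.5 W.
All ideal ⇒ P_in = P_out, so I_supply = 1512.5/120 = 12.6 A.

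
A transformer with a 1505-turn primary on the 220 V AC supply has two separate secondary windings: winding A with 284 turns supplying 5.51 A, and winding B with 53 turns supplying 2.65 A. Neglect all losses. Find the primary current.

V_A = 220 × 284/1505 = 41.515 V; V_B = 220 × 53/1505 = 7.7475 V.
P_out = V_A I_A + V_B I_B = 41.515×5.51 + 7.7475×2.65 = 228.75 + 20.531 = 249.28 W.
Ideal ⇒ P_in = P_out, so I_p = P_out/V_p = 249.28/220 = 1.13 A.

I_p ≈ 1.13 A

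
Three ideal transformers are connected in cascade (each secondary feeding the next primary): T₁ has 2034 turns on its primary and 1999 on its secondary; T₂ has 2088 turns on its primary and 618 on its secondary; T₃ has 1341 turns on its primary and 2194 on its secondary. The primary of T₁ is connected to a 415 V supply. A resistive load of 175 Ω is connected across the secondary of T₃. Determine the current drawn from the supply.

After T₁: V = 415.00 × 1999/2034 = 407.86 V.
After T₂: V = 407.86 × 618/2088 = 120.72 V.
After T₃: V = 120.72 × 2194/1341 = 197.50 V.
I_load = 197.50/175 = 1.1286 A, so P_out = 197.50 × 1.1286 = 222.90 W.
All ideal ⇒ P_in = P_out, so I_supply = 222.90/415 = 0.537 A.

I_supply ≈ 0.537 A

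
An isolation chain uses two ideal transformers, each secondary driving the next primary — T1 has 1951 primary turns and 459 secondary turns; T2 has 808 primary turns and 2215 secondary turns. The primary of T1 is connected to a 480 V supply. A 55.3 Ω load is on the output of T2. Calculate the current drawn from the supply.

I_supply ≈ 3.61 A

After T1: V = 480.00 × 459/1951 = 112.93 V.
After T2: V = 112.93 × 2215/808 = 309.57 V.
I_load = 309.57/55.3 = 5.5980 A, so P_out = 309.57 × 5.5980 = 1733.0 W.
All ideal ⇒ P_in = P_out, so I_supply = 1733.0/480 = 3.61 A.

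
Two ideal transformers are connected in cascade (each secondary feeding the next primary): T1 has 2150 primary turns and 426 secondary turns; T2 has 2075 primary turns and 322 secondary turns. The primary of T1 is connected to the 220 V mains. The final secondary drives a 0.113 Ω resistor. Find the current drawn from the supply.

I_supply ≈ 1.84 A

After T1: V = 220.00 × 426/2150 = 43.591 V.
After T2: V = 43.591 × 322/2075 = 6.7644 V.
I_load = 6.7644/0.113 = 59.862 A, so P_out = 6.7644 × 59.862 = 404.93 W.
All ideal ⇒ P_in = P_out, so I_supply = 404.93/220 = 1.84 A.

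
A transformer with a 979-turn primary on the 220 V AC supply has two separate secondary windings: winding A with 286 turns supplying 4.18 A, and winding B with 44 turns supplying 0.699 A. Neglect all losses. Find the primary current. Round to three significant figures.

V_A = 220 × 286/979 = 64.270 V; V_B = 220 × 44/979 = 9.8876 V.
P_out = V_A I_A + V_B I_B = 64.270×4.18 + 9.8876×0.699 = 268.65 + 6.9115 = 275.56 W.
Ideal ⇒ P_in = P_out, so I_p = P_out/V_p = 275.56/220 = 1.25 A.

I_p ≈ 1.25 A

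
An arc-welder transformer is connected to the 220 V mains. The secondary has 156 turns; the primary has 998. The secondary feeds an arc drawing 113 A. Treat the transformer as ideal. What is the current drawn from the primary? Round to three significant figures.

I_p ≈ 17.7 A

For an ideal transformer I_p N_p = I_s N_s, so I_p = 113 × 156/998 = 17.7 A.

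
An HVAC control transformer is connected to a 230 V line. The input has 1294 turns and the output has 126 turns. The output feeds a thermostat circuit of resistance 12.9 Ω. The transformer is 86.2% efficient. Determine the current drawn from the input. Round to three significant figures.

V_out = 230 × 126/1294 = 22.396 V.
I_out = V_out/R = 22.396/12.9 = 1.7361 A.
P_out = V_out I_out = 22.396 × 1.7361 = 38.881 W.
P_in = P_out/η = 38.881/0.862 = 45.106 W.
I_in = P_in/V_in = 45.106/230 = 0.196 A.

I_in ≈ 0.196 A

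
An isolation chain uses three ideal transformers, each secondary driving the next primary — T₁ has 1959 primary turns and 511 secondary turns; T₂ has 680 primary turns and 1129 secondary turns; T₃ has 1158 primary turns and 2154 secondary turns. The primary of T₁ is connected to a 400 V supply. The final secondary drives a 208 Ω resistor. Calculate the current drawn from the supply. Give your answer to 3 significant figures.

I_supply ≈ 1.25 A

Secondary of T₁: V = 400.00 × 511/1959 = 104.34 V.
Secondary of T₂: V = 104.34 × 1129/680 = 173.23 V.
Secondary of T₃: V = 173.23 × 2154/1158 = 322.23 V.
I_load = 322.23/208 = 1.5492 A, so P_out = 322.23 × 1.5492 = 499.20 W.
All ideal ⇒ P_in = P_out, so I_supply = 499.20/400 = 1.25 A.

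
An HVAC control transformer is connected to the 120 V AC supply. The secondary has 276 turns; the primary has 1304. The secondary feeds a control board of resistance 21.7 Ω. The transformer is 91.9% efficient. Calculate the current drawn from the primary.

V_s = 120 × 276/1304 = 25.399 V.
I_s = V_s/R = 25.399/21.7 = 1.1705 A.
P_out = V_s I_s = 25.399 × 1.1705 = 29.728 W.
P_in = P_out/η = 29.728/0.919 = 32.348 W.
I_p = P_in/V_p = 32.348/120 = 0.270 A.

I_p ≈ 0.270 A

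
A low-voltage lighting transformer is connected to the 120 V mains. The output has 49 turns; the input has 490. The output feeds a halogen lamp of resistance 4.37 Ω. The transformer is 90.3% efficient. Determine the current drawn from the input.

I_in ≈ 0.304 A

V_out = 120 × 49/490 = 12.000 V.
I_out = V_out/R = 12.000/4.37 = 2.7460 A.
P_out = V_out I_out = 12.000 × 2.7460 = 32.952 W.
P_in = P_out/η = 32.952/0.903 = 36.492 W.
I_in = P_in/V_in = 36.492/120 = 0.304 A.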